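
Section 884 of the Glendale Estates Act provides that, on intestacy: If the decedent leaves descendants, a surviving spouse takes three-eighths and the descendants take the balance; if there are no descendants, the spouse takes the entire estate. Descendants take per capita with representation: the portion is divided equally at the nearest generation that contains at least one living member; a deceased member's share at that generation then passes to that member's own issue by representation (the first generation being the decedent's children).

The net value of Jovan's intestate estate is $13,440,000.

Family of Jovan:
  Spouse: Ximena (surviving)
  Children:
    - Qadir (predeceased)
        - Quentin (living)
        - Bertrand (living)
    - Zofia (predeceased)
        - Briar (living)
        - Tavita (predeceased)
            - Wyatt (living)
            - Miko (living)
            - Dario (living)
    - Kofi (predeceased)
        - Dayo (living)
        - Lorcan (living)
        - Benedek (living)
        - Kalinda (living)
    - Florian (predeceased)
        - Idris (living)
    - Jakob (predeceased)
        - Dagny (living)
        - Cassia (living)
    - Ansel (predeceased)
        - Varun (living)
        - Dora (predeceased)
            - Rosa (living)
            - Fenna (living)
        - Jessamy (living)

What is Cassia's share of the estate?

Cassia receives $600,000.

Ximena takes three-eighths of $13,440,000 = $5,040,000. The remaining $8,400,000 passes to the descendants.
No child survives, so the initial division is made at the grandchildren's generation.
The descendants' portion ($8,400,000) is divided into 14 shares of $600,000: Quentin, Bertrand, Briar, Dayo, Lorcan, Benedek, Kalinda, Idris, Dagny, Cassia, Varun, and Jessamy each take $600,000; Tavita's $600,000 share passes to Tavita's issue; Dora's $600,000 share passes to Dora's issue.
Tavita's share ($600,000) is divided into 3 shares of $200,000: Wyatt, Miko, and Dario each take $200,000.
Dora's share ($600,000) is divided into 2 shares of $300,000: Rosa and Fenna each take $300,000.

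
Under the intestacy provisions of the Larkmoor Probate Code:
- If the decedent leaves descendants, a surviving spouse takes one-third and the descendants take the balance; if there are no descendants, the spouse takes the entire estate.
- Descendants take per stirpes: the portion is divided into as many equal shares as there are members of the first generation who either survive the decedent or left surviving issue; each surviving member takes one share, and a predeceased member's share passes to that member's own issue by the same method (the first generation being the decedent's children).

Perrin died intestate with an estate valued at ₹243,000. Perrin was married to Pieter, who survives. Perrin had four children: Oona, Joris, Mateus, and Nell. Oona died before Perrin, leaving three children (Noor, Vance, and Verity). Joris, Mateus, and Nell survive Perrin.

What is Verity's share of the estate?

Pieter takes one-third of ₹243,000 = ₹81,000. The remaining ₹162,000 passes to the descendants.
The descendants' portion (₹162,000) is divided into 4 shares of ₹40,500: Joris, Mateus, and Nell each take ₹40,500; Oona's ₹40,500 share passes to Oona's issue.
Oona's share (₹40,500) is divided into 3 shares of ₹13,500: Noor, Vance, and Verity each take ₹13,500.

Verity receives ₹13,500.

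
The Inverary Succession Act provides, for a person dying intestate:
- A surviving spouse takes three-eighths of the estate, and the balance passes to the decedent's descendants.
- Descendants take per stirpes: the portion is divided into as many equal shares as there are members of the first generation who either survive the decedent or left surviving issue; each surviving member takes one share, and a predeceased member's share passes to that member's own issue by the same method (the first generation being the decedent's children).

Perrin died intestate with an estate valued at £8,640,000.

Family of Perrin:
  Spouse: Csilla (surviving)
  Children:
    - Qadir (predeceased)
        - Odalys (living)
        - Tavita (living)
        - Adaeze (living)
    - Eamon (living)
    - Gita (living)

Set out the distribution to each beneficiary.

Csilla takes three-eighths of £8,640,000 = £3,240,000. The remaining £5,400,000 passes to the descendants.
The descendants' portion (£5,400,000) is divided into 3 shares of £1,800,000: Eamon and Gita each take £1,800,000; Qadir's £1,800,000 share passes to Qadir's issue.
Qadir's share (£1,800,000) is divided into 3 shares of £600,000: Odalys, Tavita, and Adaeze each take £600,000.

Csilla: £3,240,000; Odalys: £600,000; Tavita: £600,000; Adaeze: £600,000; Eamon: £1,800,000; Gita: £1,800,000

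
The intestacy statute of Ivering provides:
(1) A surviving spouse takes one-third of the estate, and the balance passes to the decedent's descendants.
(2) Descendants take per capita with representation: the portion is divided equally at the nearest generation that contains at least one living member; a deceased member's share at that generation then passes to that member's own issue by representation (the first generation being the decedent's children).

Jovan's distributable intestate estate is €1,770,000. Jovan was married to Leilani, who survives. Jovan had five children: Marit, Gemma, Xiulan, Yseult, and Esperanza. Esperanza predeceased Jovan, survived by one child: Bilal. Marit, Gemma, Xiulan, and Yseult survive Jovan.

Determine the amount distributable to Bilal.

Leilani takes one-third of €1,770,000 = €590,000. The remaining €1,180,000 passes to the descendants.
The descendants' portion (€1,180,000) is divided into 5 shares of €236,000: Marit, Gemma, Xiulan, and Yseult each take €236,000; Esperanza's €236,000 share passes to Esperanza's issue.
Esperanza's share (€236,000) passes entirely to Bilal.

Bilal receives €236,000.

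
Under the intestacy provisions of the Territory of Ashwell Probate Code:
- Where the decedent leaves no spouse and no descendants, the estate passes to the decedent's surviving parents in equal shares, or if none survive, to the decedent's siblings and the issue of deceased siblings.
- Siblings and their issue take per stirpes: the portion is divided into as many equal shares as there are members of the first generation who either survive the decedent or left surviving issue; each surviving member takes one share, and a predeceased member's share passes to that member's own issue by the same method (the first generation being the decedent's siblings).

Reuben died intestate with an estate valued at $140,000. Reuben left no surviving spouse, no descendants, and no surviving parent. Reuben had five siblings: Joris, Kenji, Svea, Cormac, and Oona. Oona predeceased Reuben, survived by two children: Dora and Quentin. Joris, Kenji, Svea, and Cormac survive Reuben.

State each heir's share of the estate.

The entire $140,000 passes to the siblings and their issue.
That amount ($140,000) is divided into 5 shares of $28,000: Joris, Kenji, Svea, and Cormac each take $28,000; Oona's $28,000 share passes to Oona's issue.
Oona's share ($28,000) is divided into 2 shares of $14,000: Dora and Quentin each take $14,000.

Joris: $28,000; Kenji: $28,000; Svea: $28,000; Cormac: $28,000; Dora: $14,000; Quentin: $14,000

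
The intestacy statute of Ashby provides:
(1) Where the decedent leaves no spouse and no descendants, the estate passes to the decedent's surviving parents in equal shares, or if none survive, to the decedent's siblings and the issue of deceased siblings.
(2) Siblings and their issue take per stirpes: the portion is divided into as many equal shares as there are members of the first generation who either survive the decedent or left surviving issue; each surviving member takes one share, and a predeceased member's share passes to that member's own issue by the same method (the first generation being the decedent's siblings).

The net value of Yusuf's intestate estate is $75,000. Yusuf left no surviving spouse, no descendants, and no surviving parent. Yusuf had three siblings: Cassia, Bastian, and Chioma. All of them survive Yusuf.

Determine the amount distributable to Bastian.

Bastian receives $25,000.

The entire $75,000 passes to the siblings and their issue.
That amount ($75,000) is divided into 3 shares of $25,000: Cassia, Bastian, and Chioma each take $25,000.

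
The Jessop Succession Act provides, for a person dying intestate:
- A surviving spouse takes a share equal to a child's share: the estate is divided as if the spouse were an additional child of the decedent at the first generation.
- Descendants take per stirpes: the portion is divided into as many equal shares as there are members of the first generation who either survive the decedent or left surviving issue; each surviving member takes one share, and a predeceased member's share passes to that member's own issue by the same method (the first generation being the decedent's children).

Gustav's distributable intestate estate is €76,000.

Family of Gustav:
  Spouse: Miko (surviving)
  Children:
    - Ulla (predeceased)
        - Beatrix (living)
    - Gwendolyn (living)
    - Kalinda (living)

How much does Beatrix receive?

The spouse counts as an additional share at the children's level, so there are 4 primary shares of €19,000. Miko takes one such share (€19,000).
The children's combined portion (€57,000) is divided into 3 shares of €19,000: Gwendolyn and Kalinda each take €19,000; Ulla's €19,000 share passes to Ulla's issue.
Ulla's share (€19,000) passes entirely to Beatrix.

Beatrix receives €19,000.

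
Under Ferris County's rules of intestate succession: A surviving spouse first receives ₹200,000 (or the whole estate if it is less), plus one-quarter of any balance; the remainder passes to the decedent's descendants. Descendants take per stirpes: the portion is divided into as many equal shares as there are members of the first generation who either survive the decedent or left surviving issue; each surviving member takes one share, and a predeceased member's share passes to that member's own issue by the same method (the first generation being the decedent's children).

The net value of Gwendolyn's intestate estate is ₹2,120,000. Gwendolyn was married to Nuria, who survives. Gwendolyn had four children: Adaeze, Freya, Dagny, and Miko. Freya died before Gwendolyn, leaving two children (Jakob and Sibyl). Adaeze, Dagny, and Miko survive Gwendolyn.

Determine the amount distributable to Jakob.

Jakob receives ₹180,000.

Nuria first takes ₹200,000, leaving a balance of ₹1,920,000. Nuria then takes one-quarter of the balance (₹480,000), for a total of ₹680,000. The remaining ₹1,440,000 passes to the descendants.
The descendants' portion (₹1,440,000) is divided into 4 shares of ₹360,000: Adaeze, Dagny, and Miko each take ₹360,000; Freya's ₹360,000 share passes to Freya's issue.
Freya's share (₹360,000) is divided into 2 shares of ₹180,000: Jakob and Sibyl each take ₹180,000.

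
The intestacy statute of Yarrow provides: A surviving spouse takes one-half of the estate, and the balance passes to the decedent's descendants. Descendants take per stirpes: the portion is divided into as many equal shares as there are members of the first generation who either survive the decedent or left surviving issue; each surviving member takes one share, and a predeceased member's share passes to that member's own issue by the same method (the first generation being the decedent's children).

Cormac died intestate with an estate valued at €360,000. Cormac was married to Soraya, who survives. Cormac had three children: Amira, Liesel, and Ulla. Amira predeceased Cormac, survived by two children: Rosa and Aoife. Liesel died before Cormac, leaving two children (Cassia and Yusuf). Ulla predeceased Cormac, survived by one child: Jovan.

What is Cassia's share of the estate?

Soraya takes one-half of €360,000 = €180,000. The remaining €180,000 passes to the descendants.
The descendants' portion (€180,000) is divided into 3 shares of €60,000: Amira's €60,000 share passes to Amira's issue; Liesel's €60,000 share passes to Liesel's issue; Ulla's €60,000 share passes to Ulla's issue.
Amira's share (€60,000) is divided into 2 shares of €30,000: Rosa and Aoife each take €30,000.
Liesel's share (€60,000) is divided into 2 shares of €30,000: Cassia and Yusuf each take €30,000.
Ulla's share (€60,000) passes entirely to Jovan.

Cassia receives €30,000.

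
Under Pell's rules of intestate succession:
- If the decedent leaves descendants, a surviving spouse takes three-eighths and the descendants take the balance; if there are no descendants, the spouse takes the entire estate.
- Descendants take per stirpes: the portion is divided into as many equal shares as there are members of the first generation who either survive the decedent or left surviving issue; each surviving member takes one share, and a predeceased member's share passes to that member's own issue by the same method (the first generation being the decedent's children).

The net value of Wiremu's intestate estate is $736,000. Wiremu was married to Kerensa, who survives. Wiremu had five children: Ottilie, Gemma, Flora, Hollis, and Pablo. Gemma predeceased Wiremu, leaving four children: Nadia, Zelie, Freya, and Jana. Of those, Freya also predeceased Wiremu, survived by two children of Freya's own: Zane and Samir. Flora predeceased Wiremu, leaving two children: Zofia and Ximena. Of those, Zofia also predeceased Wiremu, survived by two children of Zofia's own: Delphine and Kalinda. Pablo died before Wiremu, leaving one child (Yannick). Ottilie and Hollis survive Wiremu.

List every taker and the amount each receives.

Kerensa takes three-eighths of $736,000 = $276,000. The remaining $460,000 passes to the descendants.
The descendants' portion ($460,000) is divided into 5 shares of $92,000: Ottilie and Hollis each take $92,000; Gemma's $92,000 share passes to Gemma's issue; Flora's $92,000 share passes to Flora's issue; Pablo's $92,000 share passes to Pablo's issue.
Gemma's share ($92,000) is divided into 4 shares of $23,000: Nadia, Zelie, and Jana each take $23,000; Freya's $23,000 share passes to Freya's issue.
Freya's share ($23,000) is divided into 2 shares of $11,500: Zane and Samir each take $11,500.
Flora's share ($92,000) is divided into 2 shares of $46,000: Ximena takes $46,000; Zofia's $46,000 share passes to Zofia's issue.
Zofia's share ($46,000) is divided into 2 shares of $23,000: Delphine and Kalinda each take $23,000.
Pablo's share ($92,000) passes entirely to Yannick.

Kerensa: $276,000; Ottilie: $92,000; Nadia: $23,000; Zelie: $23,000; Zane: $11,500; Samir: $11,500; Jana: $23,000; Delphine: $23,000; Kalinda: $23,000; Ximena: $46,000; Hollis: $92,000; Yannick: $92,000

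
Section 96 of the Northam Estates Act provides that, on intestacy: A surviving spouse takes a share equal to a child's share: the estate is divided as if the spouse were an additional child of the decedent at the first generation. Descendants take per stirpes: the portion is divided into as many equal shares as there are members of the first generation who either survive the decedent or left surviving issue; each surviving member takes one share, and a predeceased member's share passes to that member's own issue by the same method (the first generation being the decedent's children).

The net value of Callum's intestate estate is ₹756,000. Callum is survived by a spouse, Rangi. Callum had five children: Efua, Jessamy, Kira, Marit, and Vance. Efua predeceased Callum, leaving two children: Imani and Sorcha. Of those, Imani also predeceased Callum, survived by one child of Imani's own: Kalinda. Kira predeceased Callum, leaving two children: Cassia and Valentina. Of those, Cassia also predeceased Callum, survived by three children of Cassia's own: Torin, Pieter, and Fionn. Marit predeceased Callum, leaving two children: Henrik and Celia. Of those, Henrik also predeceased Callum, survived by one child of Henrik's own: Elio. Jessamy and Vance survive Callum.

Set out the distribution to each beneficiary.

Rangi: ₹126,000; Kalinda: ₹63,000; Sorcha: ₹63,000; Jessamy: ₹126,000; Torin: ₹21,000; Pieter: ₹21,000; Fionn: ₹21,000; Valentina: ₹63,000; Elio: ₹63,000; Celia: ₹63,000; Vance: ₹126,000

The spouse counts as an additional share at the children's level, so there are 6 primary shares of ₹126,000. Rangi takes one such share (₹126,000).
The children's combined portion (₹630,000) is divided into 5 shares of ₹126,000: Jessamy and Vance each take ₹126,000; Efua's ₹126,000 share passes to Efua's issue; Kira's ₹126,000 share passes to Kira's issue; Marit's ₹126,000 share passes to Marit's issue.
Efua's share (₹126,000) is divided into 2 shares of ₹63,000: Sorcha takes ₹63,000; Imani's ₹63,000 share passes to Imani's issue.
Imani's share (₹63,000) passes entirely to Kalinda.
Kira's share (₹126,000) is divided into 2 shares of ₹63,000: Valentina takes ₹63,000; Cassia's ₹63,000 share passes to Cassia's issue.
Cassia's share (₹63,000) is divided into 3 shares of ₹21,000: Torin, Pieter, and Fionn each take ₹21,000.
Marit's share (₹126,000) is divided into 2 shares of ₹63,000: Celia takes ₹63,000; Henrik's ₹63,000 share passes to Henrik's issue.
Henrik's share (₹63,000) passes entirely to Elio.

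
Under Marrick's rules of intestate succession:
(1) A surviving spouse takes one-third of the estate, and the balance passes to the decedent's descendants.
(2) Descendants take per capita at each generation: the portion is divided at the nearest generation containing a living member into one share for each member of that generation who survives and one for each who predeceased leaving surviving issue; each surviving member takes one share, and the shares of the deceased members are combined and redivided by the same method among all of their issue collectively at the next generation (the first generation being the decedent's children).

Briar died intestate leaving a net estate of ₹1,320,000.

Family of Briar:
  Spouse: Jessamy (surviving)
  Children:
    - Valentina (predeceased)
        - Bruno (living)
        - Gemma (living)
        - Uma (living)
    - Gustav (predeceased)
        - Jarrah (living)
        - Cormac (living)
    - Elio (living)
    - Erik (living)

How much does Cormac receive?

Cormac receives ₹88,000.

Jessamy takes one-third of ₹1,320,000 = ₹440,000. The remaining ₹880,000 passes to the descendants.
The descendants' portion (₹880,000) is divided at the children's generation into 4 shares of ₹220,000. Elio and Erik each take ₹220,000. The 2 shares of the deceased (Valentina and Gustav) are combined into a pool of ₹440,000.
That pool (₹440,000) is divided at the grandchildren's generation equally among Bruno, Gemma, Uma, Jarrah, and Cormac: ₹88,000 each.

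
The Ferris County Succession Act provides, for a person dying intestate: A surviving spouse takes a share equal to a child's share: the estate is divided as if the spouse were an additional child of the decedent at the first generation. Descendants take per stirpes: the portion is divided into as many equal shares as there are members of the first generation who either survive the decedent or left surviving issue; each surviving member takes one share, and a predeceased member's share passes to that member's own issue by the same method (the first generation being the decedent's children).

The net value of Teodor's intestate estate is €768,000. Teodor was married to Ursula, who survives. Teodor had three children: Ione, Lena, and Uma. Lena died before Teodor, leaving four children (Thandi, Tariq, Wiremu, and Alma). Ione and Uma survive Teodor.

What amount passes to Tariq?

The spouse counts as an additional share at the children's level, so there are 4 primary shares of €192,000. Ursula takes one such share (€192,000).
The children's combined portion (€576,000) is divided into 3 shares of €192,000: Ione and Uma each take €192,000; Lena's €192,000 share passes to Lena's issue.
Lena's share (€192,000) is divided into 4 shares of €48,000: Thandi, Tariq, Wiremu, and Alma each take €48,000.

Tariq receives €48,000.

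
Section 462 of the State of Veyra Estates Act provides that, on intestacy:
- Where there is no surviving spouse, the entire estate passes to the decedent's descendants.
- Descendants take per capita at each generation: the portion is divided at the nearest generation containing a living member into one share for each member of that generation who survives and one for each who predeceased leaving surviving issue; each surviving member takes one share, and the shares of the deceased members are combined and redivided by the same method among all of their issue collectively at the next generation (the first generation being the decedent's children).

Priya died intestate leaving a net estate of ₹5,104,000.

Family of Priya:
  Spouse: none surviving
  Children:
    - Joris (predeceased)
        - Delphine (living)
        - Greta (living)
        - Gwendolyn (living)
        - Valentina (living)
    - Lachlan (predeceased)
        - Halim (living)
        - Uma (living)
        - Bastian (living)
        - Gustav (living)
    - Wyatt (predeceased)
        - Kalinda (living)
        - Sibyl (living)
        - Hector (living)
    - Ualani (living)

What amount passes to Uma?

The entire ₹5,104,000 passes to the descendants.
That amount (₹5,104,000) is divided at the children's generation into 4 shares of ₹1,276,000. Ualani takes ₹1,276,000. The 3 shares of the deceased (Joris, Lachlan, and Wyatt) are combined into a pool of ₹3,828,000.
That pool (₹3,828,000) is divided at the grandchildren's generation equally among Delphine, Greta, Gwendolyn, Valentina, Halim, Uma, Bastian, Gustav, Kalinda, Sibyl, and Hector: ₹348,000 each.

Uma receives ₹348,000.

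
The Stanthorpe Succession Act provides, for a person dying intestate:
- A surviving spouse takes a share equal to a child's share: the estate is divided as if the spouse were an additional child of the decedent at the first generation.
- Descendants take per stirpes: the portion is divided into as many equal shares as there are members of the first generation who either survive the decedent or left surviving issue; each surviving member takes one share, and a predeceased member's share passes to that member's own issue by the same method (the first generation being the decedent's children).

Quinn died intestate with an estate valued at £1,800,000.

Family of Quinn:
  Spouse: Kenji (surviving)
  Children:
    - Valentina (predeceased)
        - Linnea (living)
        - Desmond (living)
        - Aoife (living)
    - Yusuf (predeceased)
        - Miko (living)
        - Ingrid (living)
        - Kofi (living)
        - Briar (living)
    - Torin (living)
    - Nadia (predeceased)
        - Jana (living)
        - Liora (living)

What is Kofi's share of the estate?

The spouse counts as an additional share at the children's level, so there are 5 primary shares of £360,000. Kenji takes one such share (£360,000).
The children's combined portion (£1,440,000) is divided into 4 shares of £360,000: Torin takes £360,000; Valentina's £360,000 share passes to Valentina's issue; Yusuf's £360,000 share passes to Yusuf's issue; Nadia's £360,000 share passes to Nadia's issue.
Valentina's share (£360,000) is divided into 3 shares of £120,000: Linnea, Desmond, and Aoife each take £120,000.
Yusuf's share (£360,000) is divided into 4 shares of £90,000: Miko, Ingrid, Kofi, and Briar each take £90,000.
Nadia's share (£360,000) is divided into 2 shares of £180,000: Jana and Liora each take £180,000.

Kofi receives £90,000.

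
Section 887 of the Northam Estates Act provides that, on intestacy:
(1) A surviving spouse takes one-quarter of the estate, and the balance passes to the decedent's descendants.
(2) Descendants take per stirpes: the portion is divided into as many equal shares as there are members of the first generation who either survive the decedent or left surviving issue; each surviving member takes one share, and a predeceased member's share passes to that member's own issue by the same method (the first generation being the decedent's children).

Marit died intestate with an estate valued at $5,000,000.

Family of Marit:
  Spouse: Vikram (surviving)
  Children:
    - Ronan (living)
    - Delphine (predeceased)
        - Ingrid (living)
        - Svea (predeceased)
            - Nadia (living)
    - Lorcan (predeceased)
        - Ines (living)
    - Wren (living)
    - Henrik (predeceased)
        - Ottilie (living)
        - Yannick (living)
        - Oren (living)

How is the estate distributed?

Vikram takes one-quarter of $5,000,000 = $1,250,000. The remaining $3,750,000 passes to the descendants.
The descendants' portion ($3,750,000) is divided into 5 shares of $750,000: Ronan and Wren each take $750,000; Delphine's $750,000 share passes to Delphine's issue; Lorcan's $750,000 share passes to Lorcan's issue; Henrik's $750,000 share passes to Henrik's issue.
Delphine's share ($750,000) is divided into 2 shares of $375,000: Ingrid takes $375,000; Svea's $375,000 share passes to Svea's issue.
Svea's share ($375,000) passes entirely to Nadia.
Lorcan's share ($750,000) passes entirely to Ines.
Henrik's share ($750,000) is divided into 3 shares of $250,000: Ottilie, Yannick, and Oren each take $250,000.

Vikram: $1,250,000; Ronan: $750,000; Ingrid: $375,000; Nadia: $375,000; Ines: $750,000; Wren: $750,000; Ottilie: $250,000; Yannick: $250,000; Oren: $250,000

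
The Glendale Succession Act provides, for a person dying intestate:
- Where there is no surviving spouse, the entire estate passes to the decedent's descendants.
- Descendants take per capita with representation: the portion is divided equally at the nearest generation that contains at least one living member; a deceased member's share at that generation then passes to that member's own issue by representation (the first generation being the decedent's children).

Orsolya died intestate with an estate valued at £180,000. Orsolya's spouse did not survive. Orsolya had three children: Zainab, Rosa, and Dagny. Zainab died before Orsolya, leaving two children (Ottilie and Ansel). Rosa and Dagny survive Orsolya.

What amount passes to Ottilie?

The entire £180,000 passes to the descendants.
That amount (£180,000) is divided into 3 shares of £60,000: Rosa and Dagny each take £60,000; Zainab's £60,000 share passes to Zainab's issue.
Zainab's share (£60,000) is divided into 2 shares of £30,000: Ottilie and Ansel each take £30,000.

Ottilie receives £30,000.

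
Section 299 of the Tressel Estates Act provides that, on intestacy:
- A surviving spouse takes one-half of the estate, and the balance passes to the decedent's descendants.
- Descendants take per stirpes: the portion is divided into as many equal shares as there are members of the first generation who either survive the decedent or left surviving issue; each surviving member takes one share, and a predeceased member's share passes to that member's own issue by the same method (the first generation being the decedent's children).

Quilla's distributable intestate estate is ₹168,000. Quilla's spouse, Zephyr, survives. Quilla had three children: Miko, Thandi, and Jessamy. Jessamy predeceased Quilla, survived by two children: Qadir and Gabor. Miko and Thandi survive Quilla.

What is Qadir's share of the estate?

Qadir receives ₹14,000.

Zephyr takes one-half of ₹168,000 = ₹84,000. The remaining ₹84,000 passes to the descendants.
The descendants' portion (₹84,000) is divided into 3 shares of ₹28,000: Miko and Thandi each take ₹28,000; Jessamy's ₹28,000 share passes to Jessamy's issue.
Jessamy's share (₹28,000) is divided into 2 shares of ₹14,000: Qadir and Gabor each take ₹14,000.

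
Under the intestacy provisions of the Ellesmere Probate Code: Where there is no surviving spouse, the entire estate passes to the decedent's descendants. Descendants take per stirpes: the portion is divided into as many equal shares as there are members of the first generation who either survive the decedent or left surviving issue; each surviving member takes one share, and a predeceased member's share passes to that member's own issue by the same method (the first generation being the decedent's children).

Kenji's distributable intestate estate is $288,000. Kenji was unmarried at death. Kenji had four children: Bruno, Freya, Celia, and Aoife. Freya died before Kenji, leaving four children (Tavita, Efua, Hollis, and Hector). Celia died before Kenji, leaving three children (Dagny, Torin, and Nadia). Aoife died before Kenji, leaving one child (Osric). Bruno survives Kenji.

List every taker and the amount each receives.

Bruno: $72,000; Tavita: $18,000; Efua: $18,000; Hollis: $18,000; Hector: $18,000; Dagny: $24,000; Torin: $24,000; Nadia: $24,000; Osric: $72,000

The entire $288,000 passes to the descendants.
That amount ($288,000) is divided into 4 shares of $72,000: Bruno takes $72,000; Freya's $72,000 share passes to Freya's issue; Celia's $72,000 share passes to Celia's issue; Aoife's $72,000 share passes to Aoife's issue.
Freya's share ($72,000) is divided into 4 shares of $18,000: Tavita, Efua, Hollis, and Hector each take $18,000.
Celia's share ($72,000) is divided into 3 shares of $24,000: Dagny, Torin, and Nadia each take $24,000.
Aoife's share ($72,000) passes entirely to Osric.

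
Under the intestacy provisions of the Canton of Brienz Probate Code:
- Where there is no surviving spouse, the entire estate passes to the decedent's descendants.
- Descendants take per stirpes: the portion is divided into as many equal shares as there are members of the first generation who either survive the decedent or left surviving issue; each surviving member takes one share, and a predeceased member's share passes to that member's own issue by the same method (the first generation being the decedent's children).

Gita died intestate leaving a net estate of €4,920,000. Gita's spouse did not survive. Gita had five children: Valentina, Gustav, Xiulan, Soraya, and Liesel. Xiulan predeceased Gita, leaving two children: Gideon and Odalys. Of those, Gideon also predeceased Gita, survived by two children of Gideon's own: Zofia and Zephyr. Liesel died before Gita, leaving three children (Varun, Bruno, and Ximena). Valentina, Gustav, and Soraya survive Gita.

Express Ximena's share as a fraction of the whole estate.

The entire €4,920,000 passes to the descendants.
That amount (€4,920,000) is divided into 5 shares of €984,000: Valentina, Gustav, and Soraya each take €984,000; Xiulan's €984,000 share passes to Xiulan's issue; Liesel's €984,000 share passes to Liesel's issue.
Xiulan's share (€984,000) is divided into 2 shares of €492,000: Odalys takes €492,000; Gideon's €492,000 share passes to Gideon's issue.
Gideon's share (€492,000) is divided into 2 shares of €246,000: Zofia and Zephyr each take €246,000.
Liesel's share (€984,000) is divided into 3 shares of €328,000: Varun, Bruno, and Ximena each take €328,000.

Ximena receives 1/15 of the estate.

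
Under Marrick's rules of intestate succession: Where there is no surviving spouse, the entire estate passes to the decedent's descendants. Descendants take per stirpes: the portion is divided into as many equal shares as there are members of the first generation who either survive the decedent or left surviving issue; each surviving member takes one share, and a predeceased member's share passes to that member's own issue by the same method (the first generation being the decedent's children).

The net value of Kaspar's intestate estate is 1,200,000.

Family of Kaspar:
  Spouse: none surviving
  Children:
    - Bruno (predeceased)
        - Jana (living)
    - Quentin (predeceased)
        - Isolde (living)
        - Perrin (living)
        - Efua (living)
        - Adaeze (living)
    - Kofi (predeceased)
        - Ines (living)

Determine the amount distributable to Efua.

Efua receives 100,000.

The entire 1,200,000 passes to the descendants.
That amount (1,200,000) is divided into 3 shares of 400,000: Bruno's 400,000 share passes to Bruno's issue; Quentin's 400,000 share passes to Quentin's issue; Kofi's 400,000 share passes to Kofi's issue.
Bruno's share (400,000) passes entirely to Jana.
Quentin's share (400,000) is divided into 4 shares of 100,000: Isolde, Perrin, Efua, and Adaeze each take 100,000.
Kofi's share (400,000) passes entirely to Ines.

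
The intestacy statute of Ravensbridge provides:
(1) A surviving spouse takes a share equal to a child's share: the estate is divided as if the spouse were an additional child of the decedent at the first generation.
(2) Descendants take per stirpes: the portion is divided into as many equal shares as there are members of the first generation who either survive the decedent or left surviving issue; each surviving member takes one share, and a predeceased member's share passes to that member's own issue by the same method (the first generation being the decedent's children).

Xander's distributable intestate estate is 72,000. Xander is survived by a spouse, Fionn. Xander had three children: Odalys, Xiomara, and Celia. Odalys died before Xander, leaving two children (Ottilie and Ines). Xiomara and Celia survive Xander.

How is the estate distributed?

The spouse counts as an additional share at the children's level, so there are 4 primary shares of 18,000. Fionn takes one such share (18,000).
The children's combined portion (54,000) is divided into 3 shares of 18,000: Xiomara and Celia each take 18,000; Odalys's 18,000 share passes to Odalys's issue.
Odalys's share (18,000) is divided into 2 shares of 9,000: Ottilie and Ines each take 9,000.

Fionn: 18,000; Ottilie: 9,000; Ines: 9,000; Xiomara: 18,000; Celia: 18,000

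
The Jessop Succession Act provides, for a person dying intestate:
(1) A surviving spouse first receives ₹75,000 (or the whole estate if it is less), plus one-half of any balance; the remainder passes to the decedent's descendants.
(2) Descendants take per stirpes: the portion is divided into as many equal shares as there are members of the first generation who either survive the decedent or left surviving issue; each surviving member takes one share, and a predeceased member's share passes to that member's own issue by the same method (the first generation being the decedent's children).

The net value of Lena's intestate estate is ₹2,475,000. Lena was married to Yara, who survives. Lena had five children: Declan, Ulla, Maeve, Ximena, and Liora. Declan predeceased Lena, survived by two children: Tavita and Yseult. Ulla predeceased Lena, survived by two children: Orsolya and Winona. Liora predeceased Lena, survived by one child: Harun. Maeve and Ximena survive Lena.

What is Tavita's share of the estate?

Yara first takes ₹75,000, leaving a balance of ₹2,400,000. Yara then takes one-half of the balance (₹1,200,000), for a total of ₹1,275,000. The remaining ₹1,200,000 passes to the descendants.
The descendants' portion (₹1,200,000) is divided into 5 shares of ₹240,000: Maeve and Ximena each take ₹240,000; Declan's ₹240,000 share passes to Declan's issue; Ulla's ₹240,000 share passes to Ulla's issue; Liora's ₹240,000 share passes to Liora's issue.
Declan's share (₹240,000) is divided into 2 shares of ₹120,000: Tavita and Yseult each take ₹120,000.
Ulla's share (₹240,000) is divided into 2 shares of ₹120,000: Orsolya and Winona each take ₹120,000.
Liora's share (₹240,000) passes entirely to Harun.

Tavita receives ₹120,000.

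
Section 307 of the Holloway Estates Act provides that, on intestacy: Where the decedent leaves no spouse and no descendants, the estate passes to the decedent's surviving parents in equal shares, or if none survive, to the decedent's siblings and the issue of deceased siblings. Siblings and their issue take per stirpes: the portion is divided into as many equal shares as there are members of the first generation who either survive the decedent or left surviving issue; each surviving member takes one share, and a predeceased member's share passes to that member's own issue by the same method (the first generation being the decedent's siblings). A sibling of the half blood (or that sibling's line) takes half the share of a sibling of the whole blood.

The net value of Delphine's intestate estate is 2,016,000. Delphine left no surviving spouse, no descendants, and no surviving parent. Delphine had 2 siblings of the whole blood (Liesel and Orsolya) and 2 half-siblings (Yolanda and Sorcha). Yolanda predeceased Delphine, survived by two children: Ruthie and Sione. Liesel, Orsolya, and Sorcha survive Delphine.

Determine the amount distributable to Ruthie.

Ruthie receives 168,000.

The entire 2,016,000 passes to the siblings and their issue.
Counting each half-blood sibling's line as half a unit, there are 3 units in 2,016,000, so one unit is 672,000. Whole-blood lines (Liesel and Orsolya) take 672,000 each; half-blood lines (Yolanda and Sorcha) take 336,000 each.
Yolanda's share (336,000) is divided into 2 shares of 168,000: Ruthie and Sione each take 168,000.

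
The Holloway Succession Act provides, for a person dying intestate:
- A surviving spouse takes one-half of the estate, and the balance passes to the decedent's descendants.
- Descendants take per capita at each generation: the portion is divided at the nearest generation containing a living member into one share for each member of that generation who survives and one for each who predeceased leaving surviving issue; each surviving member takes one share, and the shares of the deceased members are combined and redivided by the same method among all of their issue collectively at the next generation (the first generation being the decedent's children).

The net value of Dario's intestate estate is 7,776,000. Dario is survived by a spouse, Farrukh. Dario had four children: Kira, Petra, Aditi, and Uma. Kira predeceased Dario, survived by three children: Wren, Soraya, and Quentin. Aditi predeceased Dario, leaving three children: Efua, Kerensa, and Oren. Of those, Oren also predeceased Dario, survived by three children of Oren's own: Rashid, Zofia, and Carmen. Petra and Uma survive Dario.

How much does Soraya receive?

Farrukh takes one-half of 7,776,000 = 3,888,000. The remaining 3,888,000 passes to the descendants.
The descendants' portion (3,888,000) is divided at the children's generation into 4 shares of 972,000. Petra and Uma each take 972,000. The 2 shares of the deceased (Kira and Aditi) are combined into a pool of 1,944,000.
That pool (1,944,000) is divided at the grandchildren's generation into 6 shares of 324,000. Wren, Soraya, Quentin, Efua, and Kerensa each take 324,000. The remaining share for the deceased Oren (324,000) is carried to the next generation.
That pool (324,000) is divided at the great-grandchildren's generation equally among Rashid, Zofia, and Carmen: 108,000 each.

Soraya receives 324,000.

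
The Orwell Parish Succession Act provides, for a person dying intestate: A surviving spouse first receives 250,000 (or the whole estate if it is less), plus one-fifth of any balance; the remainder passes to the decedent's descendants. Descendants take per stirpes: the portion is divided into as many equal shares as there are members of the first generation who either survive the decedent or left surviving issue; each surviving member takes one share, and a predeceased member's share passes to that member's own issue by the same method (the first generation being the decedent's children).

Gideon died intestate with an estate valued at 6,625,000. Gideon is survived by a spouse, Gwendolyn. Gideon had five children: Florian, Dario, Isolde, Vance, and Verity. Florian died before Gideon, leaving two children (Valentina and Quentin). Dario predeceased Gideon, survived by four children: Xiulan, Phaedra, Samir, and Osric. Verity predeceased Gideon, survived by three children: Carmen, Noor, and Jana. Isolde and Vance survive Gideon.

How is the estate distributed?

Gwendolyn: 1,525,000; Valentina: 510,000; Quentin: 510,000; Xiulan: 255,000; Phaedra: 255,000; Samir: 255,000; Osric: 255,000; Isolde: 1,020,000; Vance: 1,020,000; Carmen: 340,000; Noor: 340,000; Jana: 340,000

Gwendolyn first takes 250,000, leaving a balance of 6,375,000. Gwendolyn then takes one-fifth of the balance (1,275,000), for a total of 1,525,000. The remaining 5,100,000 passes to the descendants.
The descendants' portion (5,100,000) is divided into 5 shares of 1,020,000: Isolde and Vance each take 1,020,000; Florian's 1,020,000 share passes to Florian's issue; Dario's 1,020,000 share passes to Dario's issue; Verity's 1,020,000 share passes to Verity's issue.
Florian's share (1,020,000) is divided into 2 shares of 510,000: Valentina and Quentin each take 510,000.
Dario's share (1,020,000) is divided into 4 shares of 255,000: Xiulan, Phaedra, Samir, and Osric each take 255,000.
Verity's share (1,020,000) is divided into 3 shares of 340,000: Carmen, Noor, and Jana each take 340,000.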